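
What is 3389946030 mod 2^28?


3389946030 & 268435455 = 168720558

168720558


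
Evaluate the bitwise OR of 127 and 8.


0b1111111 | 0b1000 = 0b1111111 = 127

127


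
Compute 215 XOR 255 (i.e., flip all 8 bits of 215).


215 ^ 255 = 40

40


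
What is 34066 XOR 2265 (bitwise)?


0b1000010100010010 ^ 0b100011011001 = 0b1000110111001011 = 36299

36299


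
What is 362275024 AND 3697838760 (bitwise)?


0b10101100101111110000011010000 & 0b11011100011010001000101010101000 = 0b10100000000001000000010000000 = 335577216

335577216


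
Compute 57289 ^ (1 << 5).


57289 ^ (1 << 5) = 57289 ^ 32 = 57321

57321


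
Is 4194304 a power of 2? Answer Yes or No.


0b10000000000000000000000. Only one bit set => Yes

Yes


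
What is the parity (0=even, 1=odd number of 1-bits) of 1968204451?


0b1110101010100000110101010100011 has 15 ones => parity 1

1


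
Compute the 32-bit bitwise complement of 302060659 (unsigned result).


~0b10010000000010001010001110011 = 0b11101101111111101110101110001100 = 3992906636 (32-bit unsigned)

3992906636


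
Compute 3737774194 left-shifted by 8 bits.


0b11011110110010011110100001110010 << 8 = 0b1101111011001001111010000111001000000000 = 956870193664

956870193664


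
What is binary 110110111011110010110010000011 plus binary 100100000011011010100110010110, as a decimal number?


110110111011110010110010000011 + 100100000011011010100110010110 = 1011010111111001101011000011001 = 1526519321

1526519321


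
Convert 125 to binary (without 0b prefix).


125 = 1111101 in binary

1111101


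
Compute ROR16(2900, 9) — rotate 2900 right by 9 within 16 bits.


Rotate 0b101101010100 right by 9 (16-bit) = 0b1010101000000101 = 43525

43525


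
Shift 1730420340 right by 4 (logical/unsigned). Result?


0b1100111001001000001111001110100 >> 4 = 0b110011100100100000111100111 = 108151271

108151271


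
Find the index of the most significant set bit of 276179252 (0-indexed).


0b10000011101100010100100110100. Highest set bit at position 28

28


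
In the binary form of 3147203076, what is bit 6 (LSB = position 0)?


0b10111011100101101000001000000100, position 6 = 0

0


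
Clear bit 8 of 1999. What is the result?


1999 & ~(1 << 8) = 1743

1743


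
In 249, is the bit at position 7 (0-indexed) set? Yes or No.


0b11111001, bit 7 = 1. Yes

Yes


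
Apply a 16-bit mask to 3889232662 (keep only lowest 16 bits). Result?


3889232662 & 65535 = 64278

64278


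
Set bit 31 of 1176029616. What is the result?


1176029616 | (1 << 31) = 1176029616 | 2147483648 = 3323513264

3323513264


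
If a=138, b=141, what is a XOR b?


138 ^ 141 = 7

7


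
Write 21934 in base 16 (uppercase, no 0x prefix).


21934 = 55AE hex

55AE


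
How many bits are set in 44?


0b101100 has 3 set bits

3


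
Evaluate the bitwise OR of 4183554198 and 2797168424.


0b11111001010110111111100010010110 | 0b10100110101110010110011100101000 = 0b11111111111110111111111110111110 = 4294705086

4294705086


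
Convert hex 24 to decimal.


24 hex = 36 decimal

36


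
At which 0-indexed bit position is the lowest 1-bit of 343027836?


0b10100011100100011000001111100. Lowest set bit at position 2

2


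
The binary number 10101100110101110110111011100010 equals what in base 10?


10101100110101110110111011100010 in decimal = 2899799778

2899799778


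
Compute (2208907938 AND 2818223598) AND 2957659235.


Step 1: 2208907938 & 2818223598 = 2208825506
Step 2: 2208825506 & 2957659235 = 2148007970

2148007970


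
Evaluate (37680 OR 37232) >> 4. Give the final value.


Step 1: 37680 | 37232 = 37744
Step 2: 37744 >> 4 = 2359

2359


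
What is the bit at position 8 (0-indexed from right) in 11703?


0b10110110110111, position 8 = 1

1


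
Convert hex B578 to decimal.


B578 hex = 46456 decimal

46456


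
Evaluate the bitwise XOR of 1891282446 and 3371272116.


0b1110000101110101010111000001110 ^ 0b11001000111100011000011110110100 = 0b10111000010010110010100110111010 = 3091933626

3091933626


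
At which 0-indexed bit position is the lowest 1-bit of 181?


0b10110101. Lowest set bit at position 0

0


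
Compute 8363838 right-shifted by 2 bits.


0b11111111001111100111110 >> 2 = 0b111111110011111001111 = 2090959

2090959


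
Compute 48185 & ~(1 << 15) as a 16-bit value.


48185 & ~(1 << 15) = 15417

15417


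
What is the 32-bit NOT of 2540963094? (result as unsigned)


~0b10010111011101000000010100010110 = 0b1101000100010111111101011101001 = 1754004201 (32-bit unsigned)

1754004201


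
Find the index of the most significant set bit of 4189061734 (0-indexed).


0b11111001101100000000001001100110. Highest set bit at position 31

31


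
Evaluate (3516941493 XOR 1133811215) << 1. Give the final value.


Step 1: 3516941493 ^ 1133811215 = 2452935354
Step 2: 2452935354 << 1 = 4905870708

4905870708


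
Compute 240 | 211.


0b11110000 | 0b11010011 = 0b11110011 = 243

243


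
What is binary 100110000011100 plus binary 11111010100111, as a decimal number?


100110000011100 + 11111010100111 = 1000101011000011 = 35523

35523


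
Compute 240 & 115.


0b11110000 & 0b1110011 = 0b1110000 = 112

112


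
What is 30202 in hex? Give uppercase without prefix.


30202 = 75FA hex

75FA


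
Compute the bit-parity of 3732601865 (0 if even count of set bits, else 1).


0b11011110011110101111110000001001 has 19 ones => parity 1

1


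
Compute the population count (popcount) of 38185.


0b1001010100101001 has 7 set bits

7


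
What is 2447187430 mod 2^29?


2447187430 & 536870911 = 299703782

299703782


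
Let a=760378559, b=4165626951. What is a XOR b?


760378559 ^ 4165626951 = 3575126264

3575126264


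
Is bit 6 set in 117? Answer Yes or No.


0b1110101, bit 6 = 1. Yes

Yes


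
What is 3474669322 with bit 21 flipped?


3474669322 ^ (1 << 21) = 3474669322 ^ 2097152 = 3476766474

3476766474


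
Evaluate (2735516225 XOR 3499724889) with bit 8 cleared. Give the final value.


Step 1: 2735516225 ^ 3499724889 = 1939159576
Step 2: 1939159576 & ~(1 << 8) = 1939159576

1939159576


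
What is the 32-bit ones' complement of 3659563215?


3659563215 ^ 4294967295 = 635404080

635404080


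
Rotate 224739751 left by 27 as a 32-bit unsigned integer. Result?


Rotate 0b1101011001010100000110100111 left by 27 (32-bit) = 0b111000011010110010101000001101 = 946547213

946547213


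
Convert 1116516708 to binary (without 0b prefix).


1116516708 = 1000010100011001011000101100100 in binary

1000010100011001011000101100100


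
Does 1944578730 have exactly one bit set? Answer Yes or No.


0b1110011111001111110101010101010. Multiple bits set => No

No


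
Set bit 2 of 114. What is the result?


114 | (1 << 2) = 114 | 4 = 118

118


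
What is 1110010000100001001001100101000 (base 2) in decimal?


1110010000100001001001100101000 in decimal = 1913688872

1913688872


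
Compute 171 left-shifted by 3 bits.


0b10101011 << 3 = 0b10101011000 = 1368

1368


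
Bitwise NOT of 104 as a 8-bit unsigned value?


~0b1101000 = 0b10010111 = 151 (8-bit unsigned)

151


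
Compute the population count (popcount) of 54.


0b110110 has 4 set bits

4


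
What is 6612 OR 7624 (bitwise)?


0b1100111010100 | 0b1110111001000 = 0b1110111011100 = 7644

7644


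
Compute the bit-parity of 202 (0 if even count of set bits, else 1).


0b11001010 has 4 ones => parity 0

0


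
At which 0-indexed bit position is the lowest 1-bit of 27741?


0b110110001011101. Lowest set bit at position 0

0


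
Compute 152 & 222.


0b10011000 & 0b11011110 = 0b10011000 = 152

152


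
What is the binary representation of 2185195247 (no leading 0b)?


2185195247 = 10000010001111110110111011101111 in binary

10000010001111110110111011101111


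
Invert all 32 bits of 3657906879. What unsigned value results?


3657906879 ^ 4294967295 = 637060416

637060416


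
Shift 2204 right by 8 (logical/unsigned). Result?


0b100010011100 >> 8 = 0b1000 = 8

8


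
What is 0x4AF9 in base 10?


4AF9 hex = 19193 decimal

19193


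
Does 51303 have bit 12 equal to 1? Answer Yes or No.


0b1100100001100111, bit 12 = 0. No

No


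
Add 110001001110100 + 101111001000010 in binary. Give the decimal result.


110001001110100 + 101111001000010 = 1100000010110110 = 49334

49334


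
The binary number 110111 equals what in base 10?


110111 in decimal = 55

55


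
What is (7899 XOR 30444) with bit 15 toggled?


Step 1: 7899 ^ 30444 = 26679
Step 2: 26679 ^ (1 << 15) = 26679 ^ 32768 = 59447

59447


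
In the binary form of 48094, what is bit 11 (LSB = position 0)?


0b1011101111011110, position 11 = 1

1


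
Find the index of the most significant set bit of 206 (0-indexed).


0b11001110. Highest set bit at position 7

7


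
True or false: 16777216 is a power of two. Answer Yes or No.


0b1000000000000000000000000. Only one bit set => Yes

Yes


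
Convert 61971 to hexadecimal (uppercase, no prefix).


61971 = F213 hex

F213


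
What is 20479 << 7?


0b100111111111111 << 7 = 0b1001111111111110000000 = 2621312

2621312


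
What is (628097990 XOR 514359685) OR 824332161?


Step 1: 628097990 ^ 514359685 = 1004044867
Step 2: 1004044867 | 824332161 = 1006292931

1006292931


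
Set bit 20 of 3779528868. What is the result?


3779528868 | (1 << 20) = 3779528868 | 1048576 = 3780577444

3780577444


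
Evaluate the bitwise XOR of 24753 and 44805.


0b110000010110001 ^ 0b1010111100000101 = 0b1100111110110100 = 53172

53172


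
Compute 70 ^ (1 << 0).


70 ^ (1 << 0) = 70 ^ 1 = 71

71


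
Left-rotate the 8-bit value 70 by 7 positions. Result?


Rotate 0b1000110 left by 7 (8-bit) = 0b100011 = 35

35


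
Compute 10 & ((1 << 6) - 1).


10 & 63 = 10

10


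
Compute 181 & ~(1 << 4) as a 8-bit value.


181 & ~(1 << 4) = 165

165


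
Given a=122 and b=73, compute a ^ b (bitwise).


122 ^ 73 = 51

51


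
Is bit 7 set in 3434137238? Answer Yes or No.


0b11001100101100001100011010010110, bit 7 = 1. Yes

Yes


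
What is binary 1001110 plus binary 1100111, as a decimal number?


1001110 + 1100111 = 10110101 = 181

181


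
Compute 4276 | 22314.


0b1000010110100 | 0b101011100101010 = 0b101011110111110 = 22462

22462


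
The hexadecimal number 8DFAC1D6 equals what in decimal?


8DFAC1D6 hex = 2382021078 decimal

2382021078


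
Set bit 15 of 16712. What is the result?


16712 | (1 << 15) = 16712 | 32768 = 49480

49480


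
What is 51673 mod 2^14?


51673 & 16383 = 2521

2521


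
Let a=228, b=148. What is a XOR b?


228 ^ 148 = 112

112


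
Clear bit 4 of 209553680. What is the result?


209553680 & ~(1 << 4) = 209553664

209553664


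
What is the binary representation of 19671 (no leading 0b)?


19671 = 100110011010111 in binary

100110011010111


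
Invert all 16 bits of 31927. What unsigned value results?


31927 ^ 65535 = 33608

33608


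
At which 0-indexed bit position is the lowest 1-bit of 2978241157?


0b10110001100001000101101010000101. Lowest set bit at position 0

0


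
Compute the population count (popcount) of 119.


0b1110111 has 6 set bits

6


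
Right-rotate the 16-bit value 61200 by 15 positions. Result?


Rotate 0b1110111100010000 right by 15 (16-bit) = 0b1101111000100001 = 56865

56865


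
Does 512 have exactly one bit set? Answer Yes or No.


0b1000000000. Only one bit set => Yes

Yes


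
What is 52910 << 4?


0b1100111010101110 << 4 = 0b11001110101011100000 = 846560

846560


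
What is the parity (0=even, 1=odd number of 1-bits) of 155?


0b10011011 has 5 ones => parity 1

1


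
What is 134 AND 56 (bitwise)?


0b10000110 & 0b111000 = 0b0 = 0

0


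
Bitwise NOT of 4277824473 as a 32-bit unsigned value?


~0b11111110111110100110101111011001 = 0b1000001011001010000100110 = 17142822 (32-bit unsigned)

17142822


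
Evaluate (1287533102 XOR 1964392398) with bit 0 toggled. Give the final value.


Step 1: 1287533102 ^ 1964392398 = 967314912
Step 2: 967314912 ^ (1 << 0) = 967314912 ^ 1 = 967314913

967314913


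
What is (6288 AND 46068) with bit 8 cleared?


Step 1: 6288 & 46068 = 4240
Step 2: 4240 & ~(1 << 8) = 4240

4240


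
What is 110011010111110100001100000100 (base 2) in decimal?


110011010111110100001100000100 in decimal = 861881092

861881092


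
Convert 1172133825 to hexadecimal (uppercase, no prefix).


1172133825 = 45DD57C1 hex

45DD57C1


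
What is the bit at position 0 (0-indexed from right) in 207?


0b11001111, position 0 = 1

1


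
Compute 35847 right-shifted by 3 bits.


0b1000110000000111 >> 3 = 0b1000110000000 = 4480

4480


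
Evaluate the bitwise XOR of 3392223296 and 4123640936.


0b11001010001100010011100001000000 ^ 0b11110101110010011100010001101000 = 0b111111111110001111110000101000 = 1073282088

1073282088


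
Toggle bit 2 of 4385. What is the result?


4385 ^ (1 << 2) = 4385 ^ 4 = 4389

4389


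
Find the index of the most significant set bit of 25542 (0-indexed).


0b110001111000110. Highest set bit at position 14

14


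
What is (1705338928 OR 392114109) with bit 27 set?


Step 1: 1705338928 | 392114109 = 2013228989
Step 2: 2013228989 | (1 << 27) = 2013228989 | 134217728 = 2147446717

2147446717


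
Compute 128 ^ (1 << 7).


128 ^ (1 << 7) = 128 ^ 128 = 0

0


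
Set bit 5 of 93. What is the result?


93 | (1 << 5) = 93 | 32 = 125

125


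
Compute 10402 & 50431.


0b10100010100010 & 0b1100010011111111 = 0b10100010 = 162

162


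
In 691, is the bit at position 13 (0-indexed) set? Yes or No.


0b1010110011, bit 13 = 0. No

No


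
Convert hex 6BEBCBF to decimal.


6BEBCBF hex = 113163455 decimal

113163455


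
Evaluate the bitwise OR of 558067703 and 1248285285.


0b100001010000110110111111110111 | 0b1001010011001110101001001100101 = 0b1101011011001110111111111110111 = 1801945079

1801945079


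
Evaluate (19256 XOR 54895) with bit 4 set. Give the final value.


Step 1: 19256 ^ 54895 = 40279
Step 2: 40279 | (1 << 4) = 40279 | 16 = 40279

40279


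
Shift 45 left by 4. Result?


0b101101 << 4 = 0b1011010000 = 720

720


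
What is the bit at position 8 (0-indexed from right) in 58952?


0b1110011001001000, position 8 = 0

0


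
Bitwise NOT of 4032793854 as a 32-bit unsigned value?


~0b11110000010111111000110011111110 = 0b1111101000000111001100000001 = 262173441 (32-bit unsigned)

262173441


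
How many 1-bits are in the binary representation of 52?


0b110100 has 3 set bits

3


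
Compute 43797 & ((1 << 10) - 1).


43797 & 1023 = 789

789


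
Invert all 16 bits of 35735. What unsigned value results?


35735 ^ 65535 = 29800

29800


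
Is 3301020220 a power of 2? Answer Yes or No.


0b11000100110000011001001000111100. Multiple bits set => No

No


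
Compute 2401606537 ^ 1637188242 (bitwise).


0b10001111001001011001101110001001 ^ 0b1100001100101011000001010010010 = 0b11101110101100000001100100011011 = 4004518171

4004518171


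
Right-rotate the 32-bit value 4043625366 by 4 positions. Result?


Rotate 0b11110001000001001101001110010110 right by 4 (32-bit) = 0b1101111000100000100110100111001 = 1863339321

1863339321


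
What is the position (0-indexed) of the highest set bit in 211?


0b11010011. Highest set bit at position 7

7


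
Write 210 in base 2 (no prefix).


210 = 11010010 in binary

11010010


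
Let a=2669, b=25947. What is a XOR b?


2669 ^ 25947 = 28470

28470


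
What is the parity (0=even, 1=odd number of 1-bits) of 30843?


0b111100001111011 has 10 ones => parity 0

0


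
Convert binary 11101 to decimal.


11101 in decimal = 29

29


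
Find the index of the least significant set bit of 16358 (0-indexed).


0b11111111100110. Lowest set bit at position 1

1


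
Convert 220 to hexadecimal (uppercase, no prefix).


220 = DC hex

DC


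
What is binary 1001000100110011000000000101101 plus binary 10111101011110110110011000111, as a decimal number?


1001000100110011000000000101101 + 10111101011110110110011000111 = 1100000010010001110110011110100 = 1615391988

1615391988


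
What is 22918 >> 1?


0b101100110000110 >> 1 = 0b10110011000011 = 11459

11459


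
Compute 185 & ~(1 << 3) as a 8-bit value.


185 & ~(1 << 3) = 177

177


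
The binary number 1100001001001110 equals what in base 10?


1100001001001110 in decimal = 49742

49742


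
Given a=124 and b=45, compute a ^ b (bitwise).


124 ^ 45 = 81

81


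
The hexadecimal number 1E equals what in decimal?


1E hex = 30 decimal

30


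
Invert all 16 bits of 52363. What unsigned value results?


52363 ^ 65535 = 13172

13172


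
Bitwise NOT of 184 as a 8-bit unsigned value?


~0b10111000 = 0b1000111 = 71 (8-bit unsigned)

71


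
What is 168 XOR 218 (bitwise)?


0b10101000 ^ 0b11011010 = 0b1110010 = 114

114


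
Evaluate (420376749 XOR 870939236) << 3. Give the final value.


Step 1: 420376749 ^ 870939236 = 719784649
Step 2: 719784649 << 3 = 5758277192

5758277192


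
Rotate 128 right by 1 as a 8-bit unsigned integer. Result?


Rotate 0b10000000 right by 1 (8-bit) = 0b1000000 = 64

64


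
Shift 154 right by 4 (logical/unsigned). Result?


0b10011010 >> 4 = 0b1001 = 9

9


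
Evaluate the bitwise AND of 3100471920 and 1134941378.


0b10111000110011010111001001110000 & 0b1000011101001011101010011000010 = 0b100001010101000001000000 = 8736832

8736832


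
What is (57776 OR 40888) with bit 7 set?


Step 1: 57776 | 40888 = 65464
Step 2: 65464 | (1 << 7) = 65464 | 128 = 65464

65464


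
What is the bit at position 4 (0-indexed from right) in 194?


0b11000010, position 4 = 0

0


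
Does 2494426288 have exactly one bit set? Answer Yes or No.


0b10010100101011011110110010110000. Multiple bits set => No

No


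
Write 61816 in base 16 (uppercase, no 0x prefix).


61816 = F178 hex

F178


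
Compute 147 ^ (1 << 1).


147 ^ (1 << 1) = 147 ^ 2 = 145

145


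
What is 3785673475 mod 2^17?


3785673475 & 131071 = 51971

51971


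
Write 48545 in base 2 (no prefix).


48545 = 1011110110100001 in binary

1011110110100001


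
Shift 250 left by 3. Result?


0b11111010 << 3 = 0b11111010000 = 2000

2000


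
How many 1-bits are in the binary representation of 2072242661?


0b1111011100000111110100111100101 has 19 set bits

19


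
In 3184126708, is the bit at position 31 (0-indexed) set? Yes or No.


0b10111101110010011110101011110100, bit 31 = 1. Yes

Yes


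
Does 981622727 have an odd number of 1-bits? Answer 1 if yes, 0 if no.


0b111010100000100101111111000111 has 17 ones => parity 1

1


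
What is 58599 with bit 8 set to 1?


58599 | (1 << 8) = 58599 | 256 = 58855

58855


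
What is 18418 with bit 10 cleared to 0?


18418 & ~(1 << 10) = 17394

17394


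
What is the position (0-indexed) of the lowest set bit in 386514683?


0b10111000010011011111011111011. Lowest set bit at position 0

0


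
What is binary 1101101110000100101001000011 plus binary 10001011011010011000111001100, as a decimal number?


1101101110000100101001000011 + 10001011011010011000111001100 = 11111001001010111110000001111 = 522550287

522550287


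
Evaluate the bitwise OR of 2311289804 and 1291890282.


0b10001001110000110111101111001100 | 0b1001101000000001010111001101010 = 0b11001101110000111111111111101110 = 3452174318

3452174318


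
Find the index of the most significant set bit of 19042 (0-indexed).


0b100101001100010. Highest set bit at position 14

14


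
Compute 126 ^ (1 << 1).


126 ^ (1 << 1) = 126 ^ 2 = 124

124


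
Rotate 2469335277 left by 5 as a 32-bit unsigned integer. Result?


Rotate 0b10010011001011110001000011101101 left by 5 (32-bit) = 0b1100101111000100001110110110010 = 1709317554

1709317554


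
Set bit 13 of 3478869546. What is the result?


3478869546 | (1 << 13) = 3478869546 | 8192 = 3478877738

3478877738


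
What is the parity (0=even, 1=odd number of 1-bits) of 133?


0b10000101 has 3 ones => parity 1

1


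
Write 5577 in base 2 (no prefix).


5577 = 1010111001001 in binary

1010111001001


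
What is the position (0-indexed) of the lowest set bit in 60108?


0b1110101011001100. Lowest set bit at position 2

2


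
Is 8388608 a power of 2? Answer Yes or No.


0b100000000000000000000000. Only one bit set => Yes

Yes


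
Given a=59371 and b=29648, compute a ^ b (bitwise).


59371 ^ 29648 = 37947

37947


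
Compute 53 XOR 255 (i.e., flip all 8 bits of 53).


53 ^ 255 = 202

202


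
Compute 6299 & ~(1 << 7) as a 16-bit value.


6299 & ~(1 << 7) = 6171

6171


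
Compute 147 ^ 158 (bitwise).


0b10010011 ^ 0b10011110 = 0b1101 = 13

13


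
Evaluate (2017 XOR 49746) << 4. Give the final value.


Step 1: 2017 ^ 49746 = 50611
Step 2: 50611 << 4 = 809776

809776


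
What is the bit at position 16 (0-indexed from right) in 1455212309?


0b1010110101111001100011100010101, position 16 = 0

0


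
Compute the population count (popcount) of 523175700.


0b11111001011110000011100010100 has 15 set bits

15


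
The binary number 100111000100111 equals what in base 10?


100111000100111 in decimal = 20007

20007


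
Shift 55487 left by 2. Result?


0b1101100010111111 << 2 = 0b110110001011111100 = 221948

221948


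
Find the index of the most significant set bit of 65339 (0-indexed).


0b1111111100111011. Highest set bit at position 15

15


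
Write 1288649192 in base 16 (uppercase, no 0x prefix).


1288649192 = 4CCF39E8 hex

4CCF39E8


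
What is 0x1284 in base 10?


1284 hex = 4740 decimal

4740


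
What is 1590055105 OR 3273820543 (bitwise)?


0b1011110110001100101000011000001 | 0b11000011001000101000100101111111 = 0b11011111111001101101100111111111 = 3756448255

3756448255


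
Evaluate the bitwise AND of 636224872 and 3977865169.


0b100101111011000000010101101000 & 0b11101101000110010110011111010001 = 0b100101000010000000010101000000 = 621282624

621282624


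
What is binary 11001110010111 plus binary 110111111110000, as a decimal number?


11001110010111 + 110111111110000 = 1010001110000111 = 41863

41863


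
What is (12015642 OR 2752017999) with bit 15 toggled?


Step 1: 12015642 | 2752017999 = 2764013151
Step 2: 2764013151 ^ (1 << 15) = 2764013151 ^ 32768 = 2764045919

2764045919


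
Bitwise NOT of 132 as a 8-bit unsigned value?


~0b10000100 = 0b1111011 = 123 (8-bit unsigned)

123


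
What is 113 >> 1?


0b1110001 >> 1 = 0b111000 = 56

56


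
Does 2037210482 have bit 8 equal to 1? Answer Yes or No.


0b1111001011011010101110101110010, bit 8 = 1. Yes

Yes


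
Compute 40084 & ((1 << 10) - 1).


40084 & 1023 = 148

148


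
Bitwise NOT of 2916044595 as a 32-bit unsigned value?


~0b10101101110011110100111100110011 = 0b1010010001100001011000011001100 = 1378922700 (32-bit unsigned)

1378922700


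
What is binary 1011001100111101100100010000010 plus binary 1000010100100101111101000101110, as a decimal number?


1011001100111101100100010000010 + 1000010100100101111101000101110 = 10011100001100011100001010110000 = 2620506800

2620506800


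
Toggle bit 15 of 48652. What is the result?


48652 ^ (1 << 15) = 48652 ^ 32768 = 15884

15884


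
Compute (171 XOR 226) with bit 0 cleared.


Step 1: 171 ^ 226 = 73
Step 2: 73 & ~(1 << 0) = 72

72


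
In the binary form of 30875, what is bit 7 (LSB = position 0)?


0b111100010011011, position 7 = 1

1


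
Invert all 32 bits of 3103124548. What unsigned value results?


3103124548 ^ 4294967295 = 1191842747

1191842747


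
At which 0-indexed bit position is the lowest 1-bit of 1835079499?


0b1101101011000010001011101001011. Lowest set bit at position 0

0


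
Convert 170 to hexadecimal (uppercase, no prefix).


170 = AA hex

AA


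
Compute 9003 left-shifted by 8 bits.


0b10001100101011 << 8 = 0b1000110010101100000000 = 2304768

2304768


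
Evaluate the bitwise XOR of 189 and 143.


0b10111101 ^ 0b10001111 = 0b110010 = 50

50


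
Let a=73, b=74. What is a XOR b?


73 ^ 74 = 3

3


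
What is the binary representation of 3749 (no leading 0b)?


3749 = 111010100101 in binary

111010100101


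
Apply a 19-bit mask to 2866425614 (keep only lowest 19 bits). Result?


2866425614 & 524287 = 143118

143118


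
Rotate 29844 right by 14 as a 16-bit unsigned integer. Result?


Rotate 0b111010010010100 right by 14 (16-bit) = 0b1101001001010001 = 53841

53841


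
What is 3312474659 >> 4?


0b11000101011100000101101000100011 >> 4 = 0b1100010101110000010110100010 = 207029666

207029666


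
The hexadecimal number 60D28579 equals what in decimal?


60D28579 hex = 1624409465 decimal

1624409465


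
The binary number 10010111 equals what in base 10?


10010111 in decimal = 151

151


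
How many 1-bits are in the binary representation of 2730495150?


0b10100010110000000000110010101110 has 12 set bits

12


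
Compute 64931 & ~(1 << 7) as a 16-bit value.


64931 & ~(1 << 7) = 64803

64803


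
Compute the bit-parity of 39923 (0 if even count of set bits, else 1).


0b1001101111110011 has 11 ones => parity 1

1


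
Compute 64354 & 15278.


0b1111101101100010 & 0b11101110101110 = 0b11101100100010 = 15138

15138


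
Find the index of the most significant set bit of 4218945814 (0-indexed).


0b11111011011110000000000100010110. Highest set bit at position 31

31


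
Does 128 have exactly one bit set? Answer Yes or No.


0b10000000. Only one bit set => Yes

Yes


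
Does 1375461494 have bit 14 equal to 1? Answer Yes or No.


0b1010001111110111110000001110110, bit 14 = 1. Yes

Yes


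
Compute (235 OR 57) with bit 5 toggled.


Step 1: 235 | 57 = 251
Step 2: 251 ^ (1 << 5) = 251 ^ 32 = 219

219


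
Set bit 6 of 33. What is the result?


33 | (1 << 6) = 33 | 64 = 97

97


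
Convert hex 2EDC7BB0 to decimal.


2EDC7BB0 hex = 786201520 decimal

786201520


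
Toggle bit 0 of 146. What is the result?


146 ^ (1 << 0) = 146 ^ 1 = 147

147


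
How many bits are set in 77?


0b1001101 has 4 set bits

4


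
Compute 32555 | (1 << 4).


32555 | (1 << 4) = 32555 | 16 = 32571

32571


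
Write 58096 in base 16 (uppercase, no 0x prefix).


58096 = E2F0 hex

E2F0


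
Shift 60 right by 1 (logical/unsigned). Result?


0b111100 >> 1 = 0b11110 = 30

30


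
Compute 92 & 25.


0b1011100 & 0b11001 = 0b11000 = 24

24


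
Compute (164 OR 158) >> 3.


Step 1: 164 | 158 = 190
Step 2: 190 >> 3 = 23

23


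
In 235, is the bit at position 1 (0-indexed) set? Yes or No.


0b11101011, bit 1 = 1. Yes

Yes


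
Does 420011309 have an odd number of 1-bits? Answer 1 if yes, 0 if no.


0b11001000010001101110100101101 has 14 ones => parity 0

0


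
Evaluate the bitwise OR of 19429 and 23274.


0b100101111100101 | 0b101101011101010 = 0b101101111101111 = 23535

23535


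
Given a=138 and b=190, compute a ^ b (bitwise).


138 ^ 190 = 52

52


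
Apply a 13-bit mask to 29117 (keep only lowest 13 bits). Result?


29117 & 8191 = 4541

4541


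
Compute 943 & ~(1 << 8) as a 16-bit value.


943 & ~(1 << 8) = 687

687


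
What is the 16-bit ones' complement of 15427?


15427 ^ 65535 = 50108

50108


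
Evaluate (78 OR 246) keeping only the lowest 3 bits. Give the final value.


Step 1: 78 | 246 = 254
Step 2: 254 & 7 = 6

6


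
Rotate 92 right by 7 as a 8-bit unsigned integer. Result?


Rotate 0b1011100 right by 7 (8-bit) = 0b10111000 = 184

184


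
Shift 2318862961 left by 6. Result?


0b10001010001101110000101001110001 << 6 = 0b10001010001101110000101001110001000000 = 148407229504

148407229504


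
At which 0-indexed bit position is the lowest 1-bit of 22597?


0b101100001000101. Lowest set bit at position 0

0


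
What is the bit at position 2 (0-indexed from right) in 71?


0b1000111, position 2 = 1

1


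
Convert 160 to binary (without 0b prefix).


160 = 10100000 in binary

10100000


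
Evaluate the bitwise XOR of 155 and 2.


0b10011011 ^ 0b10 = 0b10011001 = 153

153


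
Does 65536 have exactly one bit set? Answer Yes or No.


0b10000000000000000. Only one bit set => Yes

Yes


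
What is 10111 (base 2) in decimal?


10111 in decimal = 23

23


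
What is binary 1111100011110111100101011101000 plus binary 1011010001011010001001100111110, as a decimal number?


1111100011110111100101011101000 + 1011010001011010001001100111110 = 11010110101010001101111000100110 = 3601391142

3601391142


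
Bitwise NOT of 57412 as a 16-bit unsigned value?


~0b1110000001000100 = 0b1111110111011 = 8123 (16-bit unsigned)

8123


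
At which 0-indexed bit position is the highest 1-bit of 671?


0b1010011111. Highest set bit at position 9

9


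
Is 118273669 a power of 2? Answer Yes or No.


0b111000011001011011010000101. Multiple bits set => No

No


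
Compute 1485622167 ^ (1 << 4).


1485622167 ^ (1 << 4) = 1485622167 ^ 16 = 1485622151

1485622151


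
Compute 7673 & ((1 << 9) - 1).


7673 & 511 = 505

505


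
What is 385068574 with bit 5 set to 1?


385068574 | (1 << 5) = 385068574 | 32 = 385068606

385068606


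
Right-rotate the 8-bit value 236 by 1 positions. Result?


Rotate 0b11101100 right by 1 (8-bit) = 0b1110110 = 118

118


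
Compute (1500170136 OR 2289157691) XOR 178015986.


Step 1: 1500170136 | 2289157691 = 3648767931
Step 2: 3648767931 ^ 178015986 = 3555166537

3555166537


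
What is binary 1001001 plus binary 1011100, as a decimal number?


1001001 + 1011100 = 10100101 = 165

165


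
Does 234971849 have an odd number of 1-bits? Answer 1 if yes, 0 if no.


0b1110000000010110001011001001 has 11 ones => parity 1

1


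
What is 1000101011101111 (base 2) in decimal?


1000101011101111 in decimal = 35567

35567


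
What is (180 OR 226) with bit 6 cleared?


Step 1: 180 | 226 = 246
Step 2: 246 & ~(1 << 6) = 182

182


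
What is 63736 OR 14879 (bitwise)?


0b1111100011111000 | 0b11101000011111 = 0b1111101011111111 = 64255

64255


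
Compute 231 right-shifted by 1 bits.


0b11100111 >> 1 = 0b1110011 = 115

115


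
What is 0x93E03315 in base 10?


93E03315 hex = 2480943893 decimal

2480943893


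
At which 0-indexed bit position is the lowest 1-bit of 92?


0b1011100. Lowest set bit at position 2

2


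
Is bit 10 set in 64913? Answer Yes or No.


0b1111110110010001, bit 10 = 1. Yes

Yes


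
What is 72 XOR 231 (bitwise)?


0b1001000 ^ 0b11100111 = 0b10101111 = 175

175


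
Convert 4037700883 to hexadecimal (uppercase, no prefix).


4037700883 = F0AA6D13 hex

F0AA6D13


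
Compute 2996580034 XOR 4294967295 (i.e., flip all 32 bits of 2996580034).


2996580034 ^ 4294967295 = 1298387261

1298387261


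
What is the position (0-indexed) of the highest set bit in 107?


0b1101011. Highest set bit at position 6

6


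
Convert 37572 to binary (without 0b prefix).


37572 = 1001001011000100 in binary

1001001011000100


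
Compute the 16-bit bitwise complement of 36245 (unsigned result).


~0b1000110110010101 = 0b111001001101010 = 29290 (16-bit unsigned)

29290


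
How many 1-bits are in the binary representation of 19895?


0b100110110110111 has 10 set bits

10


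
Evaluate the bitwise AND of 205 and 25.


0b11001101 & 0b11001 = 0b1001 = 9

9


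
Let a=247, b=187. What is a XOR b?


247 ^ 187 = 76

76


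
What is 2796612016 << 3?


0b10100110101100001110100110110000 << 3 = 0b10100110101100001110100110110000000 = 22372896128

22372896128


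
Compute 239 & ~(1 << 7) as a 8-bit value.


239 & ~(1 << 7) = 111

111


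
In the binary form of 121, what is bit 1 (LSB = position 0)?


0b1111001, position 1 = 0

0


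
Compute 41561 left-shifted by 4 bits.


0b1010001001011001 << 4 = 0b10100010010110010000 = 664976

664976


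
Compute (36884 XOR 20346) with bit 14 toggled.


Step 1: 36884 ^ 20346 = 57198
Step 2: 57198 ^ (1 << 14) = 57198 ^ 16384 = 40814

40814


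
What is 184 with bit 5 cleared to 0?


184 & ~(1 << 5) = 152

152


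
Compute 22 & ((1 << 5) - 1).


22 & 31 = 22

22


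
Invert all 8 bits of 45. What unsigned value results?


45 ^ 255 = 210

210


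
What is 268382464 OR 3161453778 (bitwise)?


0b1111111111110011000100000000 | 0b10111100011011111111010011010010 = 0b10111111111111111111010111010010 = 3221222866

3221222866


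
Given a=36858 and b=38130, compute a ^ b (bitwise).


36858 ^ 38130 = 6920

6920


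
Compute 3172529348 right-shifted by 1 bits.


0b10111101000110001111010011000100 >> 1 = 0b1011110100011000111101001100010 = 1586264674

1586264674


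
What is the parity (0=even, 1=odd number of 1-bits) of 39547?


0b1001101001111011 has 10 ones => parity 0

0


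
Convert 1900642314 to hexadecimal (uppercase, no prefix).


1900642314 = 7149800A hex

7149800A


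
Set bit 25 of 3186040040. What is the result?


3186040040 | (1 << 25) = 3186040040 | 33554432 = 3219594472

3219594472


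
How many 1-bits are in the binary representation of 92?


0b1011100 has 4 set bits

4


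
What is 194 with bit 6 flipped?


194 ^ (1 << 6) = 194 ^ 64 = 130

130


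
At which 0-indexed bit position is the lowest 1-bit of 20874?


0b101000110001010. Lowest set bit at position 1

1


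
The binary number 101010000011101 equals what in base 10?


101010000011101 in decimal = 21533

21533


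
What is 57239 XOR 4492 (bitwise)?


0b1101111110010111 ^ 0b1000110001100 = 0b1100111000011011 = 52763

52763


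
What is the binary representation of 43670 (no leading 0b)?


43670 = 1010101010010110 in binary

1010101010010110


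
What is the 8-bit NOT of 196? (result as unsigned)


~0b11000100 = 0b111011 = 59 (8-bit unsigned)

59


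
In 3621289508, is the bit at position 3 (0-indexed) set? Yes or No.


0b11010111110110000111111000100100, bit 3 = 0. No

No


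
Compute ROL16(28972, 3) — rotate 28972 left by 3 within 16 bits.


Rotate 0b111000100101100 left by 3 (16-bit) = 0b1000100101100011 = 35171

35171


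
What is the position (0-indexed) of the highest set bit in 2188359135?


0b10000010011011111011010111011111. Highest set bit at position 31

31


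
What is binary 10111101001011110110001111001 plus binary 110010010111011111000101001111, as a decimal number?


10111101001011110110001111001 + 110010010111011111000101001111 = 1001010000000111101110111001000 = 1241767368

1241767368


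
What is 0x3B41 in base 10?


3B41 hex = 15169 decimal

15169


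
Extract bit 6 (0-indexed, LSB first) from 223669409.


0b1101010101001110110010100001, position 6 = 0

0


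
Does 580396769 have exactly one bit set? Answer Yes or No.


0b100010100110000010011011100001. Multiple bits set => No

No


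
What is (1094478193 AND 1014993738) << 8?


Step 1: 1094478193 & 1014993738 = 3932480
Step 2: 3932480 << 8 = 1006714880

1006714880


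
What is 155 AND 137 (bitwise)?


0b10011011 & 0b10001001 = 0b10001001 = 137

137


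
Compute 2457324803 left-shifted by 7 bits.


0b10010010011101111100110100000011 << 7 = 0b100100100111011111001101000000110000000 = 314537574784

314537574784


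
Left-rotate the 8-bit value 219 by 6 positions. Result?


Rotate 0b11011011 left by 6 (8-bit) = 0b11110110 = 246

246


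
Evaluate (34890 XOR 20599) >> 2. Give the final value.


Step 1: 34890 ^ 20599 = 55357
Step 2: 55357 >> 2 = 13839

13839


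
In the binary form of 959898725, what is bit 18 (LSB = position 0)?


0b111001001101101110010001100101, position 18 = 1

1


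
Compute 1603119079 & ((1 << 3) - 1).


1603119079 & 7 = 7

7


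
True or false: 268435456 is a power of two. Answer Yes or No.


0b10000000000000000000000000000. Only one bit set => Yes

Yes


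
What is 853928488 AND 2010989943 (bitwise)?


0b110010111001011110101000101000 & 0b1110111110111010100010101110111 = 0b110010110001010100000000100000 = 851787808

851787808


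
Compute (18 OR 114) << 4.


Step 1: 18 | 114 = 114
Step 2: 114 << 4 = 1824

1824


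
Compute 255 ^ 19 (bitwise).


0b11111111 ^ 0b10011 = 0b11101100 = 236

236


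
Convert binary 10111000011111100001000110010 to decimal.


10111000011111100001000110010 in decimal = 386908722

386908722


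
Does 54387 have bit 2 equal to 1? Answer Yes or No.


0b1101010001110011, bit 2 = 0. No

No


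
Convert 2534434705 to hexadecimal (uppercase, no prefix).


2534434705 = 97106791 hex

97106791


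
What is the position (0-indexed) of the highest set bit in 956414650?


0b111001000000011011101010111010. Highest set bit at position 29

29


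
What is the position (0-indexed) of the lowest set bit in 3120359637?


0b10111001111111001110100011010101. Lowest set bit at position 0

0


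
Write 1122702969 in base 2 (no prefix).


1122702969 = 1000010111010110001011001111001 in binary

1000010111010110001011001111001


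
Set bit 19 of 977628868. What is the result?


977628868 | (1 << 19) = 977628868 | 524288 = 978153156

978153156


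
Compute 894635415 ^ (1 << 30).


894635415 ^ (1 << 30) = 894635415 ^ 1073741824 = 1968377239

1968377239


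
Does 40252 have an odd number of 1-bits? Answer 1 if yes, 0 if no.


0b1001110100111100 has 9 ones => parity 1

1


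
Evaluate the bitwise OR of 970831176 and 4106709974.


0b111001110111011011010101001000 | 0b11110100110001110110101111010110 = 0b11111101110111111111111111011110 = 4259315678

4259315678


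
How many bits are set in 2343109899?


0b10001011101010010000010100001011 has 13 set bits

13


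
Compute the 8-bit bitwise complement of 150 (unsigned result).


~0b10010110 = 0b1101001 = 105 (8-bit unsigned)

105


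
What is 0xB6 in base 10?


B6 hex = 182 decimal

182


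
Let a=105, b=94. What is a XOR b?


105 ^ 94 = 55

55


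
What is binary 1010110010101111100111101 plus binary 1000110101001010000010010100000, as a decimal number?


1010110010101111100111101 + 1000110101001010000010010100000 = 1000111111111100110001111011101 = 1207854045

1207854045


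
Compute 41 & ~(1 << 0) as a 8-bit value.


41 & ~(1 << 0) = 40

40


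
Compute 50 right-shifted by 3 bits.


0b110010 >> 3 = 0b110 = 6

6
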